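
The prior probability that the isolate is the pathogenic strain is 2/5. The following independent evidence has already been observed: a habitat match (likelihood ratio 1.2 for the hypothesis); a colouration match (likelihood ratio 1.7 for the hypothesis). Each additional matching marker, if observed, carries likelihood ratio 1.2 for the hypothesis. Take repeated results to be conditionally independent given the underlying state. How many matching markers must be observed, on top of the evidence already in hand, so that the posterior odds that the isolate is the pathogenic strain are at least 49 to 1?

Prior odds = 0.4/0.6 = 2/3.
Combined Bayes factor of the evidence already in hand = 1.2 × 1.7 = 2.04.
Odds after that evidence = (2/3) × 2.04 = 1.36.
Target odds = 49.
Need 1.2ⁿ ≥ 49 ÷ 1.36 = 1225/34.
1.2¹⁹ ≈31.948 falls short of 1225/34 but 1.2²⁰ ≈38.3376 reaches it, so n = 20.

20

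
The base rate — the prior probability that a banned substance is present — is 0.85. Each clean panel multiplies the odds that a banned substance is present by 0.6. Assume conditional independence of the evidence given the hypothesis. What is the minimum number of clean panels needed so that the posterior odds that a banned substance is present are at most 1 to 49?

12

Prior odds: 0.85 ÷ 0.15 = 17/3.
Likelihood ratio per clean panel = 0.6.
Target odds = 1/49.
Need (17/3) × 0.6ⁿ ≤ 1/49, i.e. 0.6ⁿ ≤ 3/833.
0.6¹¹ = 177147/48828125 is still above 3/833 but 0.6¹² = 531441/244140625 is at or below it, so n = 12.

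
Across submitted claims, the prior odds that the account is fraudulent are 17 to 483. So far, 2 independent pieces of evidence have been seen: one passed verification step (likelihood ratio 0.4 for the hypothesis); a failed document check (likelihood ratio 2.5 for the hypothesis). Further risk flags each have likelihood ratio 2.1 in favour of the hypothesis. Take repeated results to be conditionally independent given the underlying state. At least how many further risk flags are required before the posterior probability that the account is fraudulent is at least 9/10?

8

Prior odds = 17/483.
Combined Bayes factor of the evidence already in hand = 0.4 × 2.5 = 1.
Odds after that evidence = (17/483) × 1 = 17/483.
Target odds = 0.9/0.1 = 9.
Need 2.1ⁿ ≥ 9 ÷ (17/483) = 4347/17.
2.1⁷ ≈180.109 falls short of 4347/17 but 2.1⁸ ≈378.229 reaches it, so n = 8.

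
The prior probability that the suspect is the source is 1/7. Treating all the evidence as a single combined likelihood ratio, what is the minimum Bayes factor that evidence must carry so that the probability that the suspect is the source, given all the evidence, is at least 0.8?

Prior odds = (1/7)/(6/7) = 1/6.
Target odds = 0.8/0.2 = 4.
Required Bayes factor = 4 ÷ (1/6) = 24.

24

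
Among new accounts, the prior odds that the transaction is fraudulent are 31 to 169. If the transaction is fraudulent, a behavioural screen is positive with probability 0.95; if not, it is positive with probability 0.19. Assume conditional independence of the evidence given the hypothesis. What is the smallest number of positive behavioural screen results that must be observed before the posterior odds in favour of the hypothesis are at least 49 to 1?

4

Prior odds = 31/169.
Likelihood ratio of a positive = 0.95/0.19 = 5.
Target odds = 49.
Need (31/169) × 5ⁿ ≥ 49, i.e. 5ⁿ ≥ 8281/31.
5³ = 125 falls short of 8281/31 but 5⁴ = 625 reaches it, so n = 4.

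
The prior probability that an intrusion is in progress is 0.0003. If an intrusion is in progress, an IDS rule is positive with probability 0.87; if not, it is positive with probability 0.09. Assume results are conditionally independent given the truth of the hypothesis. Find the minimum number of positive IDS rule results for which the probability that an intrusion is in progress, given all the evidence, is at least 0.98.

6

Prior odds = 0.0003/0.9997 = 3/9997.
Likelihood ratio of a positive = 0.87/0.09 = 29/3.
Target posterior odds = 0.98/0.02 = 49.
Require (29/3)ⁿ ≥ 49 ÷ (3/9997) = 489853/3.
(29/3)⁵ = 20511149/243 falls short of 489853/3 but (29/3)⁶ = 594823321/729 reaches it, so n = 6.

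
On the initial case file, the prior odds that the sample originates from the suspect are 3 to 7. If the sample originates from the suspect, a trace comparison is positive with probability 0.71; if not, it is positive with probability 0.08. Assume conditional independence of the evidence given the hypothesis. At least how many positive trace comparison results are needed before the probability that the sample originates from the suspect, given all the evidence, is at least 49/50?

Prior odds = 3/7.
Likelihood ratio of a positive = 0.71/0.08 = 8.875.
Target posterior odds = 0.98/0.02 = 49.
Need (3/7) × 8.875ⁿ ≥ 49, i.e. 8.875ⁿ ≥ 343/3.
8.875² = 78.765625 falls short of 343/3 but 8.875³ = 357911/512 reaches it, so n = 3.

3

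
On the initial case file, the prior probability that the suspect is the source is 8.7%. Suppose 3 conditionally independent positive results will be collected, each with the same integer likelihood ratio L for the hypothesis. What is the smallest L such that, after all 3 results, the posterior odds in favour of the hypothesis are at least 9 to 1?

5

Prior odds = 0.087/0.913 = 87/913.
Target odds = 9.
Need L³ ≥ 9 ÷ (87/913) = 2739/29.
4³ = 64 < 2739/29 ≤ 125 = 5³, so L = 5.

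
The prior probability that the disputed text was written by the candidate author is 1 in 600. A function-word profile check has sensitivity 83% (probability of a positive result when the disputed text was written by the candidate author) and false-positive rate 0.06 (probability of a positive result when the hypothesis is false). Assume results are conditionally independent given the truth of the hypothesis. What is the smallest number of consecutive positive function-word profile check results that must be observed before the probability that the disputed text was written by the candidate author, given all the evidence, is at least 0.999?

Prior odds: (1/600) ÷ (599/600) = 1/599.
Likelihood ratio of a positive result = 0.83/0.06 = 83/6.
Target posterior odds = 0.999/0.001 = 999.
Require (83/6)ⁿ ≥ 999 ÷ (1/599) = 598401.
(83/6)⁵ ≈506564 falls short of 598401 but (83/6)⁶ ≈7.00747e+06 reaches it, so n = 6.

6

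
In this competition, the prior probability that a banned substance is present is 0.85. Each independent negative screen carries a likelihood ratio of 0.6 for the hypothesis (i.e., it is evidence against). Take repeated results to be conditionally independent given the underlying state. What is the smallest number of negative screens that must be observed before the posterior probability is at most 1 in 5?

Prior odds: 0.85 ÷ 0.15 = 17/3.
Likelihood ratio per negative screen = 0.6.
Target odds: 0.2 ÷ 0.8 = 0.25.
Need (17/3) × 0.6ⁿ ≤ 0.25, i.e. 0.6ⁿ ≤ 3/68.
0.6⁶ = 729/15625 is still above 3/68 but 0.6⁷ = 2187/78125 is at or below it, so n = 7.

7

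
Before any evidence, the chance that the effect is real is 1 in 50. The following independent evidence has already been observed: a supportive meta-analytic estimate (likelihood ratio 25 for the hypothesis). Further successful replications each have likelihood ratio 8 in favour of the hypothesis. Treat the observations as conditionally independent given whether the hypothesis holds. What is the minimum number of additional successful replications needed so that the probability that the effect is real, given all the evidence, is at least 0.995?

Prior odds = 0.02/0.98 = 1/49.
Bayes factor of the evidence already in hand = 25.
Odds after that evidence = (1/49) × 25 = 25/49.
Target odds = 0.995/0.005 = 199.
Need 8ⁿ ≥ 199 ÷ (25/49) = 390.04.
8² = 64 falls short of 390.04 but 8³ = 512 reaches it, so n = 3.

3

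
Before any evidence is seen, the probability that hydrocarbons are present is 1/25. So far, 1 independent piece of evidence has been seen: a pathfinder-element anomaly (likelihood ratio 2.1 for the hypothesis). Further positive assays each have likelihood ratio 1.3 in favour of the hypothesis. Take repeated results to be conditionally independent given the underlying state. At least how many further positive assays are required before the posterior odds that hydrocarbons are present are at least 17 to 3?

16

Prior odds = 0.04/0.96 = 1/24.
Bayes factor of the evidence already in hand = 2.1.
Odds after that evidence = (1/24) × 2.1 = 0.0875.
Target odds = 17/3.
Need 1.3ⁿ ≥ 17/3 ÷ 0.0875 = 1360/21.
1.3¹⁵ ≈51.1859 falls short of 1360/21 but 1.3¹⁶ ≈66.5417 reaches it, so n = 16.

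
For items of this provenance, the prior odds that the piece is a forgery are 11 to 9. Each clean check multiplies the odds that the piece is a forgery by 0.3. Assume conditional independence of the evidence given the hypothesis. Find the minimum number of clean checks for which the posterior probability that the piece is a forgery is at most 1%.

Prior odds = 11/9.
Likelihood ratio per clean check = 0.3.
Target odds: 0.01 ÷ 0.99 = 1/99.
Require 0.3ⁿ ≤ 1/99 ÷ (11/9) = 1/121.
0.3³ = 0.027 is still above 1/121 but 0.3⁴ = 0.0081 is at or below it, so n = 4.

4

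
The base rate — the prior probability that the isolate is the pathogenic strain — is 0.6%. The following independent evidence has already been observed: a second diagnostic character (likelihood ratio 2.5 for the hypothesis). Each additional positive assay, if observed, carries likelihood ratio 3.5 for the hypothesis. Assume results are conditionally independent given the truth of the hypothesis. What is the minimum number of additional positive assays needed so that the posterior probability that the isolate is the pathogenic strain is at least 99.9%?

9

Prior odds = 0.006/0.994 = 3/497.
Bayes factor of the evidence already in hand = 2.5.
Odds after that evidence = (3/497) × 2.5 = 15/994.
Target odds = 0.999/0.001 = 999.
Need 3.5ⁿ ≥ 999 ÷ (15/994) = 66200.4.
3.5⁸ = 5764801/256 falls short of 66200.4 but 3.5⁹ = 40353607/512 reaches it, so n = 9.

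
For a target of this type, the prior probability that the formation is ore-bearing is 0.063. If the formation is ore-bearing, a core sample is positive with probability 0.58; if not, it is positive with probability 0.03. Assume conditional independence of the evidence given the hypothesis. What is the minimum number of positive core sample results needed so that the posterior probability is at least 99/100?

3

Prior odds: 0.063 ÷ 0.937 = 63/937.
Likelihood ratio of a positive = 0.58/0.03 = 58/3.
Target odds: 0.99 ÷ 0.01 = 99.
Require (58/3)ⁿ ≥ 99 ÷ (63/937) = 10307/7.
(58/3)² = 3364/9 falls short of 10307/7 but (58/3)³ = 195112/27 reaches it, so n = 3.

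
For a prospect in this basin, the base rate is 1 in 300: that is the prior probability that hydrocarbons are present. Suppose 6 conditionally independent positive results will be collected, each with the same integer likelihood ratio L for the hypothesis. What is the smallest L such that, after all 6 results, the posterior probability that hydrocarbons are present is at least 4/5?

4

Prior odds = (1/300)/(299/300) = 1/299.
Target odds = 0.8/0.2 = 4.
Need L⁶ ≥ 4 ÷ (1/299) = 1196.
3⁶ = 729 < 1196 ≤ 4096 = 4⁶, so L = 4.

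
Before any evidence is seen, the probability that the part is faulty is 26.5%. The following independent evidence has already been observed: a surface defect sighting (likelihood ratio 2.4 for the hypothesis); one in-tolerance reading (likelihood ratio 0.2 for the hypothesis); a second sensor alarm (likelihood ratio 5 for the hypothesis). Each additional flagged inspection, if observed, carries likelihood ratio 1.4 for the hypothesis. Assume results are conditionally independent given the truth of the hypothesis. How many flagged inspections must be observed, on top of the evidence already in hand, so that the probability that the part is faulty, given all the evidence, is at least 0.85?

Prior odds = 0.265/0.735 = 53/147.
Combined Bayes factor of the evidence already in hand = 2.4 × 0.2 × 5 = 2.4.
Odds after that evidence = (53/147) × 2.4 = 212/245.
Target odds = 0.85/0.15 = 17/3.
Need 1.4ⁿ ≥ 17/3 ÷ (212/245) = 4165/636.
1.4⁵ = 5.37824 falls short of 4165/636 but 1.4⁶ = 117649/15625 reaches it, so n = 6.

6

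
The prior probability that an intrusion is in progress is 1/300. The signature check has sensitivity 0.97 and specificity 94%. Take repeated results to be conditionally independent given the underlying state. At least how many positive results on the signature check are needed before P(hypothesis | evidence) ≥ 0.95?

4

Prior odds: (1/300) ÷ (299/300) = 1/299.
False-positive rate = 1 − 0.94 = 0.06; likelihood ratio of a positive = 0.97/0.06 = 97/6.
Target posterior odds = 0.95/0.05 = 19.
Need (1/299) × (97/6)ⁿ ≥ 19, i.e. (97/6)ⁿ ≥ 5681.
(97/6)³ = 912673/216 falls short of 5681 but (97/6)⁴ = 88529281/1296 reaches it, so n = 4.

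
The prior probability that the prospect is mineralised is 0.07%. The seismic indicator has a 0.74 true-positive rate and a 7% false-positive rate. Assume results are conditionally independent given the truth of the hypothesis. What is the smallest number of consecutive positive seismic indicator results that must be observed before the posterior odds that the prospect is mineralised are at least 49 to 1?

Prior odds: 0.0007 ÷ 0.9993 = 7/9993.
Likelihood ratio of a positive result = 0.74/0.07 = 74/7.
Target odds = 49.
Require (74/7)ⁿ ≥ 49 ÷ (7/9993) = 69951.
(74/7)⁴ = 29986576/2401 falls short of 69951 but (74/7)⁵ ≈132029 reaches it, so n = 5.

5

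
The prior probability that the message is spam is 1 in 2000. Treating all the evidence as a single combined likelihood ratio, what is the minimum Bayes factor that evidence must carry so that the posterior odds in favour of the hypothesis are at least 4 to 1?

7996

Prior odds = 0.0005/0.9995 = 1/1999.
Target odds = 4.
Required Bayes factor = 4 ÷ (1/1999) = 7996.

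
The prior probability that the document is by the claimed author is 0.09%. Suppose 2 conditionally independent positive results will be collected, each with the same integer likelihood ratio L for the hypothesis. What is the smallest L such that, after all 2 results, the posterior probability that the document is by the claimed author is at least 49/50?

Prior odds = 0.0009/0.9991 = 9/9991.
Target odds = 0.98/0.02 = 49.
Need L² ≥ 49 ÷ (9/9991) = 489559/9.
233² = 54289 < 489559/9 ≤ 54756 = 234², so L = 234.

234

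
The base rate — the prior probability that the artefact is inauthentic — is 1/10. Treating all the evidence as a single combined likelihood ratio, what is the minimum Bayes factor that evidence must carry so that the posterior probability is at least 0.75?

Prior odds = 0.1/0.9 = 1/9.
Target odds = 0.75/0.25 = 3.
Required Bayes factor = 3 ÷ (1/9) = 27.

27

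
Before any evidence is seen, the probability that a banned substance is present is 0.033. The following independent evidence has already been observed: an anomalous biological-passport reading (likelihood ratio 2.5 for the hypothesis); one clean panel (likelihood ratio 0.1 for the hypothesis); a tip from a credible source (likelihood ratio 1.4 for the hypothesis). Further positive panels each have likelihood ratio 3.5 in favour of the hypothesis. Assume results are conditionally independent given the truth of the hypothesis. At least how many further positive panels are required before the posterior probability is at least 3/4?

5

Prior odds = 0.033/0.967 = 33/967.
Combined Bayes factor of the evidence already in hand = 2.5 × 0.1 × 1.4 = 0.35.
Odds after that evidence = (33/967) × 0.35 = 231/19340.
Target odds = 0.75/0.25 = 3.
Need 3.5ⁿ ≥ 3 ÷ (231/19340) = 19340/77.
3.5⁴ = 150.0625 falls short of 19340/77 but 3.5⁵ = 525.21875 reaches it, so n = 5.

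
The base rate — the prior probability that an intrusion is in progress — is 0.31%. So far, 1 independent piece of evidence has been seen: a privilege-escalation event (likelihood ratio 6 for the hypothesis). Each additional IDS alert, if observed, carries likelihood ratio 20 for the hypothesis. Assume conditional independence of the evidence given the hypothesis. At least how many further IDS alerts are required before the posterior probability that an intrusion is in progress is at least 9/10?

Prior odds = 0.0031/0.9969 = 31/9969.
Bayes factor of the evidence already in hand = 6.
Odds after that evidence = (31/9969) × 6 = 62/3323.
Target odds = 0.9/0.1 = 9.
Need 20ⁿ ≥ 9 ÷ (62/3323) = 29907/62.
20² = 400 falls short of 29907/62 but 20³ = 8000 reaches it, so n = 3.

3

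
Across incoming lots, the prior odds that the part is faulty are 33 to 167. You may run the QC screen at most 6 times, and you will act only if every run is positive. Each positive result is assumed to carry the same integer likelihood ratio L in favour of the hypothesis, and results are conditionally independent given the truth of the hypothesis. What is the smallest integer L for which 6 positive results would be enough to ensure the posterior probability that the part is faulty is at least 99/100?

Prior odds = 33/167.
Target odds = 0.99/0.01 = 99.
Need L⁶ ≥ 99 ÷ (33/167) = 501.
2⁶ = 64 < 501 ≤ 729 = 3⁶, so L = 3.

3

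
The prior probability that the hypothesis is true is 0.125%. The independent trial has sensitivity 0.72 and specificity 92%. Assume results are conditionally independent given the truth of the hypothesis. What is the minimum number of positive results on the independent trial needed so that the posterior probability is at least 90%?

Prior odds = 0.00125/0.99875 = 1/799.
False-positive rate = 1 − 0.92 = 0.08; likelihood ratio of a positive = 0.72/0.08 = 9.
Target odds: 0.9 ÷ 0.1 = 9.
Require 9ⁿ ≥ 9 ÷ (1/799) = 7191.
9⁴ = 6561 falls short of 7191 but 9⁵ = 59049 reaches it, so n = 5.

5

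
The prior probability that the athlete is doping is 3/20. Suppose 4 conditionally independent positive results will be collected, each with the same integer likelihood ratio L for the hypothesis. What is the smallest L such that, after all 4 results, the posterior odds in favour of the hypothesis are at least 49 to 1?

Prior odds = 0.15/0.85 = 3/17.
Target odds = 49.
Need L⁴ ≥ 49 ÷ (3/17) = 833/3.
4⁴ = 256 < 833/3 ≤ 625 = 5⁴, so L = 5.

5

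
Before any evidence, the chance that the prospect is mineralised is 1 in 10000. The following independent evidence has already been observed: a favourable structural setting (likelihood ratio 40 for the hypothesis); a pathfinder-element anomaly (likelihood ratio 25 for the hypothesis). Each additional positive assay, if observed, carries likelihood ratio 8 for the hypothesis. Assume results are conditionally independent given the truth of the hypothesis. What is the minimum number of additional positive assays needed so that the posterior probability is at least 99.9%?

5

Prior odds = 0.0001/0.9999 = 1/9999.
Combined Bayes factor of the evidence already in hand = 40 × 25 = 1000.
Odds after that evidence = (1/9999) × 1000 = 1000/9999.
Target odds = 0.999/0.001 = 999.
Need 8ⁿ ≥ 999 ÷ (1000/9999) = 9989.001.
8⁴ = 4096 falls short of 9989.001 but 8⁵ = 32768 reaches it, so n = 5.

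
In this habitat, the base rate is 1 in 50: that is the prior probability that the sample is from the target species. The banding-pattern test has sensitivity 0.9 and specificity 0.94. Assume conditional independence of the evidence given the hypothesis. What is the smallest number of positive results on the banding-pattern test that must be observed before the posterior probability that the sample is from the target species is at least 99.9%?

4

Prior odds = 0.02/0.98 = 1/49.
False-positive rate = 1 − 0.94 = 0.06; likelihood ratio of a positive = 0.9/0.06 = 15.
Target odds: 0.999 ÷ 0.001 = 999.
Need (1/49) × 15ⁿ ≥ 999, i.e. 15ⁿ ≥ 48951.
15³ = 3375 falls short of 48951 but 15⁴ = 50625 reaches it, so n = 4.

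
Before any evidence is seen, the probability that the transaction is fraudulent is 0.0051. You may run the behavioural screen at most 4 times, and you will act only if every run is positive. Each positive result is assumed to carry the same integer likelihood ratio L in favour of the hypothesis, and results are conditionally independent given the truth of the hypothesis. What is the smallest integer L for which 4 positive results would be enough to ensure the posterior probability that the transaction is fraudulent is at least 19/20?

8

Prior odds = 0.0051/0.9949 = 51/9949.
Target odds = 0.95/0.05 = 19.
Need L⁴ ≥ 19 ÷ (51/9949) = 189031/51.
7⁴ = 2401 < 189031/51 ≤ 4096 = 8⁴, so L = 8.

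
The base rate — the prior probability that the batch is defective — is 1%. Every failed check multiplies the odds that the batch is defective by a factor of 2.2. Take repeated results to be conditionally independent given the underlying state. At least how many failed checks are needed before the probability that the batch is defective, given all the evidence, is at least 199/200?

Prior odds: 0.01 ÷ 0.99 = 1/99.
Likelihood ratio per failed check = 2.2.
Target odds: 0.995 ÷ 0.005 = 199.
Require 2.2ⁿ ≥ 199 ÷ (1/99) = 19701.
2.2¹² ≈12855 falls short of 19701 but 2.2¹³ ≈28281 reaches it, so n = 13.

13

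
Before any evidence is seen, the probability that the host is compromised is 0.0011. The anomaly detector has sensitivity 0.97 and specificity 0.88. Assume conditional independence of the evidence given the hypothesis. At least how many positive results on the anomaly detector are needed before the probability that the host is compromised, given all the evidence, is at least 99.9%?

Prior odds: 0.0011 ÷ 0.9989 = 11/9989.
False-positive rate = 1 − 0.88 = 0.12; likelihood ratio of a positive = 0.97/0.12 = 97/12.
Target odds: 0.999 ÷ 0.001 = 999.
Need (11/9989) × (97/12)ⁿ ≥ 999, i.e. (97/12)ⁿ ≥ 9979011/11.
(97/12)⁶ ≈278961 falls short of 9979011/11 but (97/12)⁷ ≈2.25493e+06 reaches it, so n = 7.

7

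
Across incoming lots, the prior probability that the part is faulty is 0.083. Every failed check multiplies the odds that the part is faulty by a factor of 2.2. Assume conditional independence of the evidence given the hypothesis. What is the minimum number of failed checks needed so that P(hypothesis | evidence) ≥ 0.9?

6

Prior odds = 0.083/0.917 = 83/917.
Likelihood ratio per failed check = 2.2.
Target odds: 0.9 ÷ 0.1 = 9.
Need (83/917) × 2.2ⁿ ≥ 9, i.e. 2.2ⁿ ≥ 8253/83.
2.2⁵ = 51.53632 falls short of 8253/83 but 2.2⁶ = 1771561/15625 reaches it, so n = 6.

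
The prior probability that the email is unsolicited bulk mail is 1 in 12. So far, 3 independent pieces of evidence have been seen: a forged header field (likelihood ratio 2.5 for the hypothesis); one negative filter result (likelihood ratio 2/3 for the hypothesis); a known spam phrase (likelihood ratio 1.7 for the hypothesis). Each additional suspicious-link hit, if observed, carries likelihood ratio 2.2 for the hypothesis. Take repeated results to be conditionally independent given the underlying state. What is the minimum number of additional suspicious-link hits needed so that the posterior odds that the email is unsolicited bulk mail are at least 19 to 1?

6

Prior odds = (1/12)/(11/12) = 1/11.
Combined Bayes factor of the evidence already in hand = 2.5 × (2/3) × 1.7 = 17/6.
Odds after that evidence = (1/11) × 17/6 = 17/66.
Target odds = 19.
Need 2.2ⁿ ≥ 19 ÷ (17/66) = 1254/17.
2.2⁵ = 51.53632 falls short of 1254/17 but 2.2⁶ = 1771561/15625 reaches it, so n = 6.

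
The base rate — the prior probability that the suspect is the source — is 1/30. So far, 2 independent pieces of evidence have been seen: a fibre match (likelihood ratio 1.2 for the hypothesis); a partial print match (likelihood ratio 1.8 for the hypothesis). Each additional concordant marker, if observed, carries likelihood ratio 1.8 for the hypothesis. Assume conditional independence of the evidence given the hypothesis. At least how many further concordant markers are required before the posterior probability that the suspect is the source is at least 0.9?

9

Prior odds = (1/30)/(29/30) = 1/29.
Combined Bayes factor of the evidence already in hand = 1.2 × 1.8 = 2.16.
Odds after that evidence = (1/29) × 2.16 = 54/725.
Target odds = 0.9/0.1 = 9.
Need 1.8ⁿ ≥ 9 ÷ (54/725) = 725/6.
1.8⁸ = 43046721/390625 falls short of 725/6 but 1.8⁹ = 387420489/1953125 reaches it, so n = 9.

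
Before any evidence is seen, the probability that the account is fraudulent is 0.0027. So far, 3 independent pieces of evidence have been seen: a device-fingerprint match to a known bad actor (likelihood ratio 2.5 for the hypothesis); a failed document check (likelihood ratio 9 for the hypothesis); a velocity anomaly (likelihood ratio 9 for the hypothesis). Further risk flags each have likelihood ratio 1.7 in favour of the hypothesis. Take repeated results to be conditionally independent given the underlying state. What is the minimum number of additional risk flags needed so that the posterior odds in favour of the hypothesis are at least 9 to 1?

Prior odds = 0.0027/0.9973 = 27/9973.
Combined Bayes factor of the evidence already in hand = 2.5 × 9 × 9 = 202.5.
Odds after that evidence = (27/9973) × 202.5 = 10935/19946.
Target odds = 9.
Need 1.7ⁿ ≥ 9 ÷ (10935/19946) = 19946/1215.
1.7⁵ = 1419857/100000 falls short of 19946/1215 but 1.7⁶ = 24137569/1000000 reaches it, so n = 6.

6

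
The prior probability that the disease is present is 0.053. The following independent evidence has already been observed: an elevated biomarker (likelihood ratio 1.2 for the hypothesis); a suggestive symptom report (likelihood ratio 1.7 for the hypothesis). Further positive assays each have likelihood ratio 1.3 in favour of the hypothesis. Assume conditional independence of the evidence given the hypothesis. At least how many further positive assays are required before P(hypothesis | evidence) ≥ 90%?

Prior odds = 0.053/0.947 = 53/947.
Combined Bayes factor of the evidence already in hand = 1.2 × 1.7 = 2.04.
Odds after that evidence = (53/947) × 2.04 = 2703/23675.
Target odds = 0.9/0.1 = 9.
Need 1.3ⁿ ≥ 9 ÷ (2703/23675) = 71025/901.
1.3¹⁶ ≈66.5417 falls short of 71025/901 but 1.3¹⁷ ≈86.5042 reaches it, so n = 17.

17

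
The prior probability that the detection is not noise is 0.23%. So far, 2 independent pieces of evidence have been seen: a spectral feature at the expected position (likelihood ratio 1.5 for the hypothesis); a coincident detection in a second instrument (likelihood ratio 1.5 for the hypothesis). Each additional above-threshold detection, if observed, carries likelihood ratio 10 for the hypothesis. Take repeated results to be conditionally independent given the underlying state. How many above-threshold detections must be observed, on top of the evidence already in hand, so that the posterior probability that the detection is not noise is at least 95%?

Prior odds = 0.0023/0.9977 = 23/9977.
Combined Bayes factor of the evidence already in hand = 1.5 × 1.5 = 2.25.
Odds after that evidence = (23/9977) × 2.25 = 207/39908.
Target odds = 0.95/0.05 = 19.
Need 10ⁿ ≥ 19 ÷ (207/39908) = 758252/207.
10³ = 1000 falls short of 758252/207 but 10⁴ = 10000 reaches it, so n = 4.

4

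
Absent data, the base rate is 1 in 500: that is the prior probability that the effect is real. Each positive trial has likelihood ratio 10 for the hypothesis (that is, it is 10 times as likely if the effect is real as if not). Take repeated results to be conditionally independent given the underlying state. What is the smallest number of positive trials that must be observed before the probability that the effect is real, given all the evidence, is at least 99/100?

5

Prior odds = 0.002/0.998 = 1/499.
Likelihood ratio per positive trial = 10.
Target posterior odds = 0.99/0.01 = 99.
Need (1/499) × 10ⁿ ≥ 99, i.e. 10ⁿ ≥ 49401.
10⁴ = 10000 falls short of 49401 but 10⁵ = 100000 reaches it, so n = 5.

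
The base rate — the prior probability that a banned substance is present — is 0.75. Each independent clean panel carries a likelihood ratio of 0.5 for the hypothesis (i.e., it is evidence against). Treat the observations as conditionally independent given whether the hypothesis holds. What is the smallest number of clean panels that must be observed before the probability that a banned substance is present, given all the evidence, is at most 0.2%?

11

Prior odds: 0.75 ÷ 0.25 = 3.
Likelihood ratio per clean panel = 0.5.
Target posterior odds = 0.002/0.998 = 1/499.
Require 0.5ⁿ ≤ 1/499 ÷ 3 = 1/1497.
0.5¹⁰ = 1/1024 is still above 1/1497 but 0.5¹¹ = 1/2048 is at or below it, so n = 11.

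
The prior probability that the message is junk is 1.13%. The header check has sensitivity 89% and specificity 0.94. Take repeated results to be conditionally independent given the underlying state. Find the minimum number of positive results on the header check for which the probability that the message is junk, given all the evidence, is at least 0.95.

Prior odds: 0.0113 ÷ 0.9887 = 113/9887.
False-positive rate = 1 − 0.94 = 0.06; likelihood ratio of a positive = 0.89/0.06 = 89/6.
Target odds: 0.95 ÷ 0.05 = 19.
Need (113/9887) × (89/6)ⁿ ≥ 19, i.e. (89/6)ⁿ ≥ 187853/113.
(89/6)² = 7921/36 falls short of 187853/113 but (89/6)³ = 704969/216 reaches it, so n = 3.

3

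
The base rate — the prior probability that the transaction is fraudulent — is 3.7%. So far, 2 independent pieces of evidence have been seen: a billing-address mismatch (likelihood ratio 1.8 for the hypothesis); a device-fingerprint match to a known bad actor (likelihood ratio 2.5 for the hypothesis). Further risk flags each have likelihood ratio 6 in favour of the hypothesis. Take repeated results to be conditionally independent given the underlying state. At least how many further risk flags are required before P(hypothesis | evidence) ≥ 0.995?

4

Prior odds = 0.037/0.963 = 37/963.
Combined Bayes factor of the evidence already in hand = 1.8 × 2.5 = 4.5.
Odds after that evidence = (37/963) × 4.5 = 37/214.
Target odds = 0.995/0.005 = 199.
Need 6ⁿ ≥ 199 ÷ (37/214) = 42586/37.
6³ = 216 falls short of 42586/37 but 6⁴ = 1296 reaches it, so n = 4.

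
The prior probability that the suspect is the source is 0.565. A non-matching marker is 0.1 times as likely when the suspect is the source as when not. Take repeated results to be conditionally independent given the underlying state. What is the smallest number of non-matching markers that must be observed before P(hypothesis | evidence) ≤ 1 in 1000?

4

Prior odds = 0.565/0.435 = 113/87.
Likelihood ratio per non-matching marker = 0.1.
Target odds: 0.001 ÷ 0.999 = 1/999.
Need (113/87) × 0.1ⁿ ≤ 1/999, i.e. 0.1ⁿ ≤ 29/37629.
0.1³ = 0.001 is still above 29/37629 but 0.1⁴ = 0.0001 is at or below it, so n = 4.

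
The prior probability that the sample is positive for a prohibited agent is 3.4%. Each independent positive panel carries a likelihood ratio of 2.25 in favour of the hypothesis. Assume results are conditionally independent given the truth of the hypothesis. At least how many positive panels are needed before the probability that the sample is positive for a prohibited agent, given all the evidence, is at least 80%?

Prior odds = 0.034/0.966 = 17/483.
Likelihood ratio per positive panel = 2.25.
Target posterior odds = 0.8/0.2 = 4.
Require 2.25ⁿ ≥ 4 ÷ (17/483) = 1932/17.
2.25⁵ = 59049/1024 falls short of 1932/17 but 2.25⁶ = 531441/4096 reaches it, so n = 6.

6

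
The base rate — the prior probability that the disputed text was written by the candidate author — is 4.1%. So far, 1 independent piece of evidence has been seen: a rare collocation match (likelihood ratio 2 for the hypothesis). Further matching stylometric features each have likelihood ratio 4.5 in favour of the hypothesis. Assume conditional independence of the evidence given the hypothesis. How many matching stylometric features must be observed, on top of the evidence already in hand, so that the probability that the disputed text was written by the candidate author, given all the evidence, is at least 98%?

Prior odds = 0.041/0.959 = 41/959.
Bayes factor of the evidence already in hand = 2.
Odds after that evidence = (41/959) × 2 = 82/959.
Target odds = 0.98/0.02 = 49.
Need 4.5ⁿ ≥ 49 ÷ (82/959) = 46991/82.
4.5⁴ = 410.0625 falls short of 46991/82 but 4.5⁵ = 1845.28125 reaches it, so n = 5.

5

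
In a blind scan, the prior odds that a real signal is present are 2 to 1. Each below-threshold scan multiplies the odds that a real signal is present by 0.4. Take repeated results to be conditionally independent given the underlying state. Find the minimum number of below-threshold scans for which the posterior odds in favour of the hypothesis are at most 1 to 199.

7

Prior odds = 2.
Likelihood ratio per below-threshold scan = 0.4.
Target odds = 1/199.
Need 2 × 0.4ⁿ ≤ 1/199, i.e. 0.4ⁿ ≤ 1/398.
0.4⁶ = 64/15625 is still above 1/398 but 0.4⁷ = 128/78125 is at or below it, so n = 7.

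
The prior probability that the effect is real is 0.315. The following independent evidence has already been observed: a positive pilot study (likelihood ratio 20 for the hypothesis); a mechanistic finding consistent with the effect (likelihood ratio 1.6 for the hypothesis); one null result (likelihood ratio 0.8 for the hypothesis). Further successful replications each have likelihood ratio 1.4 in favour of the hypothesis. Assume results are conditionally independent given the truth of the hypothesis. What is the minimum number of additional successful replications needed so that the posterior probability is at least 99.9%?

14

Prior odds = 0.315/0.685 = 63/137.
Combined Bayes factor of the evidence already in hand = 20 × 1.6 × 0.8 = 25.6.
Odds after that evidence = (63/137) × 25.6 = 8064/685.
Target odds = 0.999/0.001 = 999.
Need 1.4ⁿ ≥ 999 ÷ (8064/685) = 76035/896.
1.4¹³ ≈79.3715 falls short of 76035/896 but 1.4¹⁴ ≈111.12 reaches it, so n = 14.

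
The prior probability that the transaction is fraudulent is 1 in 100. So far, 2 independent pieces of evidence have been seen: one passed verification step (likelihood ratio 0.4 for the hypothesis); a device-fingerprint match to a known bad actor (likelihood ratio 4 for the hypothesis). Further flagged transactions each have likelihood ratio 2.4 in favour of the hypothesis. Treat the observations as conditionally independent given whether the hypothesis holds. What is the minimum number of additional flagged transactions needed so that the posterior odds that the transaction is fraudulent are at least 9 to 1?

8

Prior odds = 0.01/0.99 = 1/99.
Combined Bayes factor of the evidence already in hand = 0.4 × 4 = 1.6.
Odds after that evidence = (1/99) × 1.6 = 8/495.
Target odds = 9.
Need 2.4ⁿ ≥ 9 ÷ (8/495) = 556.875.
2.4⁷ = 35831808/78125 falls short of 556.875 but 2.4⁸ = 429981696/390625 reaches it, so n = 8.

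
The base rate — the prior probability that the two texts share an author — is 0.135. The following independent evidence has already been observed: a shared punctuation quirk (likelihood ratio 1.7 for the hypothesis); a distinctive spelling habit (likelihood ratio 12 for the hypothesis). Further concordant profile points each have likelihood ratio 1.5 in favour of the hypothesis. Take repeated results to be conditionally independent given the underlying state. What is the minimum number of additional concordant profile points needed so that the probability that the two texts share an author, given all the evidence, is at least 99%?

Prior odds = 0.135/0.865 = 27/173.
Combined Bayes factor of the evidence already in hand = 1.7 × 12 = 20.4.
Odds after that evidence = (27/173) × 20.4 = 2754/865.
Target odds = 0.99/0.01 = 99.
Need 1.5ⁿ ≥ 99 ÷ (2754/865) = 9515/306.
1.5⁸ = 25.62890625 falls short of 9515/306 but 1.5⁹ = 19683/512 reaches it, so n = 9.

9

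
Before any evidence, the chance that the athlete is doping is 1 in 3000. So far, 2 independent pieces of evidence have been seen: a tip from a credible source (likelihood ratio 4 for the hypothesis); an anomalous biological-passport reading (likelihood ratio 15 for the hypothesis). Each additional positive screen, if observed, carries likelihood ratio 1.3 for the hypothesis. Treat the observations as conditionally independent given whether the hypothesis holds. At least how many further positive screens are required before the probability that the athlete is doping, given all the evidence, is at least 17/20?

22

Prior odds = (1/3000)/(2999/3000) = 1/2999.
Combined Bayes factor of the evidence already in hand = 4 × 15 = 60.
Odds after that evidence = (1/2999) × 60 = 60/2999.
Target odds = 0.85/0.15 = 17/3.
Need 1.3ⁿ ≥ 17/3 ÷ (60/2999) = 50983/180.
1.3²¹ ≈247.065 falls short of 50983/180 but 1.3²² ≈321.184 reaches it, so n = 22.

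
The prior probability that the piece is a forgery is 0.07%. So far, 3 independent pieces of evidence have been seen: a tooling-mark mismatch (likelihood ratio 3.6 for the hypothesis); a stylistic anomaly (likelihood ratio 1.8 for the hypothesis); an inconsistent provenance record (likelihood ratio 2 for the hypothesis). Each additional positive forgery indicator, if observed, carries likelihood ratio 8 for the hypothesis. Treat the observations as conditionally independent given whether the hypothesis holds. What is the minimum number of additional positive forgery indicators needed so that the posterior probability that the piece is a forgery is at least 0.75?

3

Prior odds = 0.0007/0.9993 = 7/9993.
Combined Bayes factor of the evidence already in hand = 3.6 × 1.8 × 2 = 12.96.
Odds after that evidence = (7/9993) × 12.96 = 756/83275.
Target odds = 0.75/0.25 = 3.
Need 8ⁿ ≥ 3 ÷ (756/83275) = 83275/252.
8² = 64 falls short of 83275/252 but 8³ = 512 reaches it, so n = 3.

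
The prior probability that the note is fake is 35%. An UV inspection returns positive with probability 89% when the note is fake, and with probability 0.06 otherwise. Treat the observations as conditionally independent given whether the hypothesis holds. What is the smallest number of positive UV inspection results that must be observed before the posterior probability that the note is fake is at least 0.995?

3

Prior odds: 0.35 ÷ 0.65 = 7/13.
Likelihood ratio of a positive result = 0.89/0.06 = 89/6.
Target odds: 0.995 ÷ 0.005 = 199.
Require (89/6)ⁿ ≥ 199 ÷ (7/13) = 2587/7.
(89/6)² = 7921/36 falls short of 2587/7 but (89/6)³ = 704969/216 reaches it, so n = 3.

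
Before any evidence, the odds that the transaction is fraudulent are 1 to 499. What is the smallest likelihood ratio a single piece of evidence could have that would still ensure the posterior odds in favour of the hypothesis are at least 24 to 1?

Prior odds = 1/499.
Target odds = 24.
Required Bayes factor = 24 ÷ (1/499) = 11976.

11976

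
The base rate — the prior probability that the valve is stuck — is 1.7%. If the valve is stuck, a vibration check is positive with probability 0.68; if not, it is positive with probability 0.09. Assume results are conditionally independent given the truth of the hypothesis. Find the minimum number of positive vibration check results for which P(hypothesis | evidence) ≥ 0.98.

Prior odds = 0.017/0.983 = 17/983.
Likelihood ratio of a positive = 0.68/0.09 = 68/9.
Target odds: 0.98 ÷ 0.02 = 49.
Need (17/983) × (68/9)ⁿ ≥ 49, i.e. (68/9)ⁿ ≥ 48167/17.
(68/9)³ = 314432/729 falls short of 48167/17 but (68/9)⁴ = 21381376/6561 reaches it, so n = 4.

4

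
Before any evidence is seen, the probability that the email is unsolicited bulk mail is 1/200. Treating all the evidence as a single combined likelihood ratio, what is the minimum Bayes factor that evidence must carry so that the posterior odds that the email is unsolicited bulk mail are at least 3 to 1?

Prior odds = 0.005/0.995 = 1/199.
Target odds = 3.
Required Bayes factor = 3 ÷ (1/199) = 597.

597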